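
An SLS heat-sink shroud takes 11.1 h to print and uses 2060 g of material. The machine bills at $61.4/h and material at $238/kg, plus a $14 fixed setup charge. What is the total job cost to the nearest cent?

Time charge = 61.4 × 11.1 = $681.54.
Material charge = 238 × 2060/1000 = $490.28.
Total = 681.54 + 490.28 + 14 = $1185.82.

$1185.82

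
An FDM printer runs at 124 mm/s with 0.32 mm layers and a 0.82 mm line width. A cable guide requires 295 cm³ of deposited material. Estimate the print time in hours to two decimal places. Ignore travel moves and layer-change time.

2.52 hours

Extrusion cross-section: 0.32 × 0.82 → 0.2624 mm².
Path length: 295000 mm³ / 0.2624 mm² → 1124237.8 mm.
Extrusion time = 1124237.8 / 124, so 9066.4 s.
In the requested units: 9066.4 s = 2.52 hours.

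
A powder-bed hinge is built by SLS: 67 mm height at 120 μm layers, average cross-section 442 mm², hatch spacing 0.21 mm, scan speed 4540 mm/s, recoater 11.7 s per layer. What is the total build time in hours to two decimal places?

1.89 hours

Layers = ⌈67/0.12⌉ = 559.
Scan path per layer: 442 / 0.21 → 2104.8 mm.
Scan time per layer: 2104.8 / 4540 → 0.4636 s.
Per-layer time: 0.4636 + 11.7 → 12.1636 s.
Build time = 559 × 12.1636 = 6799.4524 s = 1.89 hours.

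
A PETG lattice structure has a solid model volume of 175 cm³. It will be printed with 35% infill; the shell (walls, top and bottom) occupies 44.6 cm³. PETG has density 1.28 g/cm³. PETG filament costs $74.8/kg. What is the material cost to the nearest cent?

Volume inside the shell: 175 − 44.6 → 130.4 cm³.
Deposited infill = 0.35 × 130.4 = 45.64 cm³.
Total printed volume = 44.6 + 45.64 = 90.24 cm³.
Mass: 90.24 × 1.28 → 115.5072 g.
At $74.8/kg: 115.5072/1000 × 74.8 = $8.64.

$8.64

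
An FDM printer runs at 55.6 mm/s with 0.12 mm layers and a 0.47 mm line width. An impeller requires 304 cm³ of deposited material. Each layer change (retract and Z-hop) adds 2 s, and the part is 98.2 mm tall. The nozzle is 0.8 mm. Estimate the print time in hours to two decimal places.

Bead cross-section = 0.12 × 0.47, so 0.0564 mm².
Total extruded path = 304000/0.0564 = 5390070.9 mm.
Extrusion time: 5390070.9 / 55.6 → 96943.7 s.
Layer count = ceil(98.2 / 0.12) = 819.
Z-hop total = 819 × 2, so 1638 s.
Total = 96943.7 + 1638 = 98581.7 s = 27.38 hours.

27.38 hours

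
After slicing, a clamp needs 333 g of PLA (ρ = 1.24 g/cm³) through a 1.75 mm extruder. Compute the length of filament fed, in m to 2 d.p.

111.65 m

Extruded volume: 333/1.24 = 268.5484 cm³ (268548.4 mm³).
Filament cross-section = π × (1.75/2)² = 2.4053 mm².
L = V/A = 268548.4/2.4053 = 111648.61 mm → 111.65 m.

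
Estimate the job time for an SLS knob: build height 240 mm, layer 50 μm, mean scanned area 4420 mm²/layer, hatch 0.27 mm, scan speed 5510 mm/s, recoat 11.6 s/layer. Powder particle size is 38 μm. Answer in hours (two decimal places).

19.43 hours

Number of layers: 240 / 0.05 → 4800 (rounded up).
Scan path per layer: 4420 / 0.27 → 16370.4 mm.
Scan time per layer = 16370.4 / 5510 = 2.971 s.
Per-layer time: 2.971 + 11.6 → 14.571 s.
4800 layers × 14.571 s/layer = 69940.8 s, i.e. 19.43 hours.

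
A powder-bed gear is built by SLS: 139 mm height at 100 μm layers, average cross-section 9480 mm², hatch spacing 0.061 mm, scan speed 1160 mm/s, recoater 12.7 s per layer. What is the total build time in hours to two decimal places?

56.63 hours

Layer count = ceil(139 / 0.1) = 1390.
Scan path per layer = 9480 / 0.061 = 155409.8 mm.
Scan time per layer = 155409.8 / 1160 = 133.974 s.
Time per layer = 133.974 + 12.7, so 146.674 s.
1390 layers × 146.674 s/layer = 203876.86 s, i.e. 56.63 hours.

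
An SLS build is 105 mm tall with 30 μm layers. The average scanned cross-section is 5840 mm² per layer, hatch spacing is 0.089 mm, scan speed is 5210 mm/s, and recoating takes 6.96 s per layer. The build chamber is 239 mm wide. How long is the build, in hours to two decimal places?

19.01 hours

Layers = ⌈105/0.03⌉ = 3500.
Hatch length per layer = 5840 / 0.089, so 65618 mm.
Per-layer scan time = 65618 / 5210, so 12.5946 s.
Layer cycle = 12.5946 + 6.96 = 19.5546 s.
3500 layers × 19.5546 s/layer = 68441.1 s, i.e. 19.01 hours.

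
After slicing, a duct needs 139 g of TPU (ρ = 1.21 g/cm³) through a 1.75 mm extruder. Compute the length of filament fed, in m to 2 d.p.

Extruded volume: 139/1.21 = 114.876 cm³ (114876 mm³).
A = π r² = π × 0.875² = 2.4053 mm².
Length = 114876 / 2.4053 = 47759.53 mm = 47.76 m.

47.76 m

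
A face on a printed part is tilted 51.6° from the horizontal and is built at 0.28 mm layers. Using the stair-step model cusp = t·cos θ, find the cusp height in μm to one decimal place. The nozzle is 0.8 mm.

h_c = t·cos θ = 0.28 × 0.6211 = 0.173908 mm (173.9 μm).

173.9 μm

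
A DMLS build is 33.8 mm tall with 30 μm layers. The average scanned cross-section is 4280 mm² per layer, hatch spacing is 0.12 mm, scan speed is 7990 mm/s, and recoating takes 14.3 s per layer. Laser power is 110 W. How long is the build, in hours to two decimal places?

Layers = ⌈33.8/0.03⌉ = 1127.
Per-layer scan distance: 4280 / 0.12 → 35666.7 mm.
Per-layer scan time = 35666.7 / 7990, so 4.4639 s.
Time per layer = 4.4639 + 14.3, so 18.7639 s.
1127 layers × 18.7639 s/layer = 21146.9153 s, i.e. 5.87 hours.

5.87 hours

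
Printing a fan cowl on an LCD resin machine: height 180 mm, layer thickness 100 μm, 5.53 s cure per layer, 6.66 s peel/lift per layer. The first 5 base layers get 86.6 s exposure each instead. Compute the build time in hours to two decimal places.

6.21 hours

Layers = ⌈180/0.1⌉ = 1800.
Bottom layers = 5 × (86.6 + 6.66) = 466.3 s.
Regular layers = 1795 × (5.53 + 6.66), so 21881.05 s.
Sum: 466.3 + 21881.05 = 22347.35 s → 6.21 hours.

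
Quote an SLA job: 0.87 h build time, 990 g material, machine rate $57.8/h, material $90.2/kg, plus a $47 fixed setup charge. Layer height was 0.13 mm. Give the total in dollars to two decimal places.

Time charge = 57.8 × 0.87 = $50.286.
Feedstock cost = 90.2 × 990/1000 = $89.298.
Adding setup: 50.286 + 89.298 + 47 → 186.584 ≈ $186.58.

$186.58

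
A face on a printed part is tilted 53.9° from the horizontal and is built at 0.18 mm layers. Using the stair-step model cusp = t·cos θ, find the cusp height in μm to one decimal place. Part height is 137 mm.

cos(53.9°) = 0.5892, so cusp = 0.18 × 0.5892 = 0.106056 mm → 106.1 μm.

106.1 μm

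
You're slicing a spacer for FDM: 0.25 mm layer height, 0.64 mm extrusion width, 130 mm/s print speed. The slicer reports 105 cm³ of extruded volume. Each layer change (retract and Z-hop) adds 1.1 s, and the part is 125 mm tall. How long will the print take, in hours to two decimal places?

1.56 hours

Bead cross-section: 0.25 × 0.64 → 0.16 mm².
Toolpath length = 105 cm³ / 0.16 mm² = 105000 / 0.16 = 656250 mm.
Print-move time: 656250 / 130 → 5048.1 s.
Layer count = ceil(125 / 0.25) = 500.
Non-print overhead: 500 × 1.1 → 550 s.
Total = 5048.1 + 550 = 5598.1 s = 1.56 hours.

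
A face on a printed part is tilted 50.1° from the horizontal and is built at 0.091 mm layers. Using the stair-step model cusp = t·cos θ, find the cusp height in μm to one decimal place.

cos(50.1°) = 0.6414, so cusp = 0.091 × 0.6414 = 0.058367 mm → 58.4 μm.

58.4 μm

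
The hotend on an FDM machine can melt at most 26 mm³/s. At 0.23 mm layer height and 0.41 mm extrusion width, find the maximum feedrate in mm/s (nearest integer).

276 mm/s

A = 0.23 × 0.41, so 0.0943 mm².
Max speed = 26 / 0.0943 = 275.72 ≈ 276 mm/s.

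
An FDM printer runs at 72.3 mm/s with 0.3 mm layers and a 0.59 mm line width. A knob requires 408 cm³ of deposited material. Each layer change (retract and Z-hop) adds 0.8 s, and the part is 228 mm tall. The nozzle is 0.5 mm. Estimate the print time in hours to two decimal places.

9.03 hours

Line area: 0.3 × 0.59 → 0.177 mm².
Toolpath length = 408 cm³ / 0.177 mm² = 408000 / 0.177 = 2305084.7 mm.
Time extruding = 2305084.7 / 72.3 = 31882.2 s.
Layers = ⌈228/0.3⌉ = 760.
Z-hop total: 760 × 0.8 → 608 s.
Altogether 31882.2 + 608 = 32490.2 s, i.e. 9.03 hours.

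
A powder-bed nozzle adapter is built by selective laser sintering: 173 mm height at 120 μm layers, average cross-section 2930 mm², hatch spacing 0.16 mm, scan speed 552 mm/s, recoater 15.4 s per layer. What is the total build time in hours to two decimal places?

Layers = ⌈173/0.12⌉ = 1442.
Per-layer scan distance: 2930 / 0.16 → 18312.5 mm.
Scan time per layer = 18312.5 / 552, so 33.1748 s.
Per-layer time = 33.1748 + 15.4 = 48.5748 s.
1442 layers × 48.5748 s/layer = 70044.8616 s, i.e. 19.46 hours.

19.46 hours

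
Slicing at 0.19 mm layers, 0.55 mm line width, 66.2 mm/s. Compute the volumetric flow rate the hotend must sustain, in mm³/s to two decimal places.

6.92

Extrusion cross-section: 0.19 × 0.55 → 0.1045 mm².
Q = v·A = 66.2 × 0.1045 = 6.92 mm³/s.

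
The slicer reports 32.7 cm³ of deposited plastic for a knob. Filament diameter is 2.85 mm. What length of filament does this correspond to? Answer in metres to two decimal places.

Cross-section of 2.85 mm filament: π·(2.85/2)² = 6.3794 mm².
L = 32700 mm³ / 6.3794 mm² = 5125.87 mm, i.e. 5.13 m.

5.13 m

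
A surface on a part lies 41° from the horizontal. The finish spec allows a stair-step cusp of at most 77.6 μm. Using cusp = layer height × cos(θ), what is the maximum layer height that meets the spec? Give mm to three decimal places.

0.103 mm

cos(41°) = 0.7547; t_max = 0.0776/0.7547 = 0.103 mm.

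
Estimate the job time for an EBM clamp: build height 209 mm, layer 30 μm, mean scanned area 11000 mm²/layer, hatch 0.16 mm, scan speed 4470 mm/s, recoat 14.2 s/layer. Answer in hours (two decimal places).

57.25 hours

Layer count = ceil(209 / 0.03) = 6967.
Scan path per layer = 11000 / 0.16 = 68750 mm.
Scan time per layer = 68750 / 4470, so 15.3803 s.
Time per layer = 15.3803 + 14.2, so 29.5803 s.
Build time = 6967 × 29.5803 = 206085.9501 s = 57.25 hours.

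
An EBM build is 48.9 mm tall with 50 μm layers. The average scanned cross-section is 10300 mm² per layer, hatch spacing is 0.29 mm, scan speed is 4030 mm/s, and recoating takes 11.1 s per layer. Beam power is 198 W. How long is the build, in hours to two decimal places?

5.41 hours

Number of layers: 48.9 / 0.05 → 978 (rounded up).
Per-layer scan distance: 10300 / 0.29 → 35517.2 mm.
Per-layer scan time = 35517.2 / 4030 = 8.8132 s.
Per-layer time = 8.8132 + 11.1, so 19.9132 s.
Total: 978 × 19.9132 s = 19475.1096 s → 5.41 hours.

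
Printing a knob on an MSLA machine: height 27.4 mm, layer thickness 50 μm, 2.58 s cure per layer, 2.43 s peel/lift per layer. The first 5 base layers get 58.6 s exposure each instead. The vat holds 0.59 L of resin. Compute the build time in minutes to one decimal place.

50.4 minutes

Layers = ⌈27.4/0.05⌉ = 548.
Base layers: 5 × (58.6 + 2.43) → 305.15 s.
Normal layers = 543 × (2.58 + 2.43), so 2720.43 s.
Total = 305.15 + 2720.43 = 3025.58 s = 50.4 minutes.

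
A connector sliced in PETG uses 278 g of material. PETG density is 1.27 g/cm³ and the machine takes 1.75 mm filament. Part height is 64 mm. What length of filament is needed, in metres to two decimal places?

91.01 m

Extruded volume: 278/1.27 = 218.8976 cm³ (218897.6 mm³).
Filament cross-section = π × (1.75/2)² = 2.4053 mm².
Length = 218897.6 / 2.4053 = 91006.36 mm = 91.01 m.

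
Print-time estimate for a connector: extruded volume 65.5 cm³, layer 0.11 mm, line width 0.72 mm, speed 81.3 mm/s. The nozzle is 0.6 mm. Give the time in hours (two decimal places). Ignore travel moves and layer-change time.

Extrusion cross-section = 0.11 × 0.72, so 0.0792 mm².
Path length: 65500 mm³ / 0.0792 mm² → 827020.2 mm.
Print-move time = 827020.2 / 81.3 = 10172.5 s.
10172.5 s = 2.83 hours.

2.83 hours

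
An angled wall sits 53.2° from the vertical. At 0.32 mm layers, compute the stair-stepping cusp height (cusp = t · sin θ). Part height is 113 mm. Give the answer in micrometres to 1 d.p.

256.2 μm

Cusp = layer height × sin(53.2°) = 0.32 × 0.8007 = 0.256224 mm = 256.2 μm.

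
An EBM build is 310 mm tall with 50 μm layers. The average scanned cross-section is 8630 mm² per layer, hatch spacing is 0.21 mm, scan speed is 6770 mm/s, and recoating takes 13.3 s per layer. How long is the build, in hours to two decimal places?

33.36 hours

Layer count = ceil(310 / 0.05) = 6200.
Hatch length per layer = 8630 / 0.21, so 41095.2 mm.
Beam time per layer: 41095.2 / 6770 → 6.0702 s.
Time per layer: 6.0702 + 13.3 → 19.3702 s.
Total: 6200 × 19.3702 s = 120095.24 s → 33.36 hours.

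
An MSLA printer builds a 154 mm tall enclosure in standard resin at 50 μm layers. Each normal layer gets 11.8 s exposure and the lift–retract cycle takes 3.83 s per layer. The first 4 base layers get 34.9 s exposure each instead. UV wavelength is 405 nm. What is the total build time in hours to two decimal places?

Layers = ⌈154/0.05⌉ = 3080.
Bottom layers = 4 × (34.9 + 3.83), so 154.92 s.
Normal layers: 3076 × (11.8 + 3.83) → 48077.88 s.
Sum: 154.92 + 48077.88 = 48232.8 s → 13.40 hours.

13.40 hours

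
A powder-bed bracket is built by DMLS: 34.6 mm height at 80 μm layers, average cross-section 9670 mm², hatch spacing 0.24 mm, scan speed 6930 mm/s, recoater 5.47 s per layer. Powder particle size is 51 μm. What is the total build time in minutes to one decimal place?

81.4 minutes

Number of layers: 34.6 / 0.08 → 433 (rounded up).
Per-layer scan distance = 9670 / 0.24 = 40291.7 mm.
Per-layer scan time: 40291.7 / 6930 → 5.8141 s.
Layer cycle = 5.8141 + 5.47 = 11.2841 s.
Build time = 433 × 11.2841 = 4886.0153 s = 81.4 minutes.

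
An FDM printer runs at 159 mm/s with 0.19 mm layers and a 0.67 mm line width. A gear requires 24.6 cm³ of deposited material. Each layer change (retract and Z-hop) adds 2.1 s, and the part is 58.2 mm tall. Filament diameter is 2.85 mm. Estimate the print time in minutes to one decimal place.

Bead cross-section = 0.19 × 0.67, so 0.1273 mm².
Total extruded path = 24600/0.1273 = 193244.3 mm.
Time extruding = 193244.3 / 159, so 1215.4 s.
Layer count = ceil(58.2 / 0.19) = 307.
Non-print overhead = 307 × 2.1 = 644.7 s.
Altogether 1215.4 + 644.7 = 1860.1 s, i.e. 31.0 minutes.

31.0 minutes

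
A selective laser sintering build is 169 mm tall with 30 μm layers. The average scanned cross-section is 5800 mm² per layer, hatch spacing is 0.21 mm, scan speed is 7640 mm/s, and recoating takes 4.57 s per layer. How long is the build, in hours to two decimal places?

12.81 hours

Layers = ⌈169/0.03⌉ = 5634.
Hatch length per layer: 5800 / 0.21 → 27619 mm.
Laser time per layer = 27619 / 7640 = 3.6151 s.
Per-layer time = 3.6151 + 4.57 = 8.1851 s.
Build time = 5634 × 8.1851 = 46114.8534 s = 12.81 hours.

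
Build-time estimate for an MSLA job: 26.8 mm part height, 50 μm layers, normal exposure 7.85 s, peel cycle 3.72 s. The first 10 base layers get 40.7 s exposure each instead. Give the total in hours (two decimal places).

1.81 hours

Layer count = ceil(26.8 / 0.05) = 536.
Base layers = 10 × (40.7 + 3.72), so 444.2 s.
Remaining layers = 526 × (7.85 + 3.72) = 6085.82 s.
Sum: 444.2 + 6085.82 = 6530.02 s → 1.81 hours.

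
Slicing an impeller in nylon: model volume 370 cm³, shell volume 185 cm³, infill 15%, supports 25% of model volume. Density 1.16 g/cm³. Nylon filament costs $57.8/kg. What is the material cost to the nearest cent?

$20.47

Volume inside the shell: 370 − 185 → 185 cm³.
Infill volume = 0.15 × 185 = 27.75 cm³.
Support = 0.25 × 370 = 92.5 cm³.
Deposited volume: 185 + 27.75 + 92.5 → 305.25 cm³.
Mass = 305.25 × 1.16 = 354.09 g.
Cost = 354.09 g / 1000 × $57.8/kg = $20.47.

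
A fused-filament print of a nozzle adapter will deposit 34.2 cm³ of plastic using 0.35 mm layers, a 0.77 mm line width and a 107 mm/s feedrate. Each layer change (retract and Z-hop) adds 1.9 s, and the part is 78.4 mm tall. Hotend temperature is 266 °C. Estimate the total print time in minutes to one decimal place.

Line area: 0.35 × 0.77 → 0.2695 mm².
Total extruded path = 34200/0.2695 = 126901.7 mm.
Time extruding = 126901.7 / 107 = 1186 s.
Number of layers: 78.4 / 0.35 → 224 (rounded up).
Non-print overhead = 224 × 1.9, so 425.6 s.
Total = 1186 + 425.6 = 1611.6 s = 26.9 minutes.

26.9 minutes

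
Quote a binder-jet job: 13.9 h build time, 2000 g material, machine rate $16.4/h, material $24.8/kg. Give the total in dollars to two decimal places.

Time charge = 16.4 × 13.9, so $227.96.
Material cost = 24.8 × 2000/1000 = $49.60.
Job cost: 227.96 + 49.60 = $277.56.

$277.56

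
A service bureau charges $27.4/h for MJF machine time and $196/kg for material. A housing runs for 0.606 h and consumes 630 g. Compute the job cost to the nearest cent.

$140.08

Machine cost = 27.4 × 0.606 = $16.6044.
Feedstock cost: 196 × 630/1000 → $123.48.
Job cost: 16.6044 + 123.48 = 140.0844 ≈ $140.08.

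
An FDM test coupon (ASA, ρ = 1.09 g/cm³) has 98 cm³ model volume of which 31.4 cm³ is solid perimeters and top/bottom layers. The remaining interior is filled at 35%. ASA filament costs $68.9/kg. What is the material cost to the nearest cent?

Volume inside the shell = 98 − 31.4, so 66.6 cm³.
Deposited infill = 0.35 × 66.6 = 23.31 cm³.
Total printed volume = 31.4 + 23.31 = 54.71 cm³.
Mass = 54.71 × 1.09 = 59.6339 g.
Cost = 59.6339 g / 1000 × $68.9/kg = $4.11.

$4.11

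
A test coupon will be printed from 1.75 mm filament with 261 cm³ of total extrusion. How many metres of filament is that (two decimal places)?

108.51 m

Filament cross-section = π × (1.75/2)² = 2.4053 mm².
Length = 261 cm³ / 2.4053 mm² = 261000 / 2.4053 = 108510.37 mm = 108.51 m.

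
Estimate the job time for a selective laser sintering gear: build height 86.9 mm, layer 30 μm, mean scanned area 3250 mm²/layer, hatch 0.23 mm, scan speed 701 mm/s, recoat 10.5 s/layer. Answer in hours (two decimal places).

Layer count = ceil(86.9 / 0.03) = 2897.
Per-layer scan distance = 3250 / 0.23, so 14130.4 mm.
Laser time per layer = 14130.4 / 701, so 20.1575 s.
Per-layer time = 20.1575 + 10.5, so 30.6575 s.
Build time = 2897 × 30.6575 = 88814.7775 s = 24.67 hours.

24.67 hours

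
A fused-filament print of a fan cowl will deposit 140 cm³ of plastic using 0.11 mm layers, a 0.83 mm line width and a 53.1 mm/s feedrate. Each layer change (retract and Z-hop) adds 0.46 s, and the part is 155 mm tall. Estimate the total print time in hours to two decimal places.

8.20 hours

Bead cross-section = 0.11 × 0.83 = 0.0913 mm².
Path length: 140000 mm³ / 0.0913 mm² → 1533406.4 mm.
Time extruding: 1533406.4 / 53.1 → 28877.7 s.
Number of layers: 155 / 0.11 → 1410 (rounded up).
Layer-change overhead = 1410 × 0.46, so 648.6 s.
Total = 28877.7 + 648.6 = 29526.3 s = 8.20 hours.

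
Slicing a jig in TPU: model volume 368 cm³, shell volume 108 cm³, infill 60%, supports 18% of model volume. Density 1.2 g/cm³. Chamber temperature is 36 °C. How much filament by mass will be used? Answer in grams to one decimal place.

396.3 g

Interior volume = 368 − 108, so 260 cm³.
Infill volume: 0.60 × 260 → 156 cm³.
Support: 0.18 × 368 → 66.24 cm³.
Total extruded = 108 + 156 + 66.24 = 330.24 cm³.
Mass = 330.24 × 1.2 = 396.288 g.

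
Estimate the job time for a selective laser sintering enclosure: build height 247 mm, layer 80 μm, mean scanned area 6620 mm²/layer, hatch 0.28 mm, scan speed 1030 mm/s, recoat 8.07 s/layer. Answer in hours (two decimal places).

Layer count = ceil(247 / 0.08) = 3088.
Scan path per layer = 6620 / 0.28, so 23642.9 mm.
Scan time per layer: 23642.9 / 1030 → 22.9543 s.
Per-layer time = 22.9543 + 8.07, so 31.0243 s.
Build time = 3088 × 31.0243 = 95803.0384 s = 26.61 hours.

26.61 hours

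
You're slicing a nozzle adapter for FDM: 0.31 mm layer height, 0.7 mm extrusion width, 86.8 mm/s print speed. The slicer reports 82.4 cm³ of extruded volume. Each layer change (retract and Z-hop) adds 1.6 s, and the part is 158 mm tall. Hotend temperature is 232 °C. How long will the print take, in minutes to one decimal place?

86.5 minutes

Bead cross-section: 0.31 × 0.7 → 0.217 mm².
Path length: 82400 mm³ / 0.217 mm² → 379723.5 mm.
Time extruding: 379723.5 / 86.8 → 4374.7 s.
Layer count = ceil(158 / 0.31) = 510.
Non-print overhead = 510 × 1.6, so 816 s.
Total = 4374.7 + 816 = 5190.7 s = 86.5 minutes.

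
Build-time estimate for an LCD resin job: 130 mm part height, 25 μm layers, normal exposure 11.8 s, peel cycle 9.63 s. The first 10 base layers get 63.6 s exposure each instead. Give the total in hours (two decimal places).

31.10 hours

Layer count = ceil(130 / 0.025) = 5200.
Bottom layers = 10 × (63.6 + 9.63) = 732.3 s.
Remaining layers = 5190 × (11.8 + 9.63) = 111221.7 s.
Total = 732.3 + 111221.7 = 111954 s = 31.10 hours.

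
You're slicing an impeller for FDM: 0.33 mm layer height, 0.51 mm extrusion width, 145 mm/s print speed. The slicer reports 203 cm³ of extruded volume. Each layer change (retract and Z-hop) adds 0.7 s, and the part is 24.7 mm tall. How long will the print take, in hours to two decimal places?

2.33 hours

Line area: 0.33 × 0.51 → 0.1683 mm².
Toolpath length = 203 cm³ / 0.1683 mm² = 203000 / 0.1683 = 1206179.4 mm.
Time extruding = 1206179.4 / 145, so 8318.5 s.
Layers = ⌈24.7/0.33⌉ = 75.
Z-hop total = 75 × 0.7 = 52.5 s.
Altogether 8318.5 + 52.5 = 8371 s, i.e. 2.33 hours.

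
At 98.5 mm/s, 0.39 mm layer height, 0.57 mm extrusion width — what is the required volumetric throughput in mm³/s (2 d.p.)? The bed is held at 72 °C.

21.90

Bead cross-section: 0.39 × 0.57 → 0.2223 mm².
Volumetric flow = 98.5 × 0.2223 = 21.90 mm³/s.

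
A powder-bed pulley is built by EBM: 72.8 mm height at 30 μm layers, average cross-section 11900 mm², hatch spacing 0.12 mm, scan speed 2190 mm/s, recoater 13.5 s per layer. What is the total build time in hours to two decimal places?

Layer count = ceil(72.8 / 0.03) = 2427.
Scan path per layer = 11900 / 0.12 = 99166.7 mm.
Per-layer scan time = 99166.7 / 2190, so 45.2816 s.
Layer cycle: 45.2816 + 13.5 → 58.7816 s.
Build time = 2427 × 58.7816 = 142662.9432 s = 39.63 hours.

39.63 hours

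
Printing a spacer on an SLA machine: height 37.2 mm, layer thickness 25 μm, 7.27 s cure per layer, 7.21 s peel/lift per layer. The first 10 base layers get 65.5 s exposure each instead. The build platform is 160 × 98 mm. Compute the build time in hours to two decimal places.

Number of layers: 37.2 / 0.025 → 1488 (rounded up).
Burn-in layers = 10 × (65.5 + 7.21) = 727.1 s.
Regular layers = 1478 × (7.27 + 7.21), so 21401.44 s.
Total = 727.1 + 21401.44 = 22128.54 s = 6.15 hours.

6.15 hours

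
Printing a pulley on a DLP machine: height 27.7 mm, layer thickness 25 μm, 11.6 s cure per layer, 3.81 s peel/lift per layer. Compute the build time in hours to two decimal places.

Layer count = ceil(27.7 / 0.025) = 1108.
Per-layer time = 11.6 + 3.81 = 15.41 s.
Total = 1108 × 15.41 = 17074.28 s = 4.74 hours.

4.74 hours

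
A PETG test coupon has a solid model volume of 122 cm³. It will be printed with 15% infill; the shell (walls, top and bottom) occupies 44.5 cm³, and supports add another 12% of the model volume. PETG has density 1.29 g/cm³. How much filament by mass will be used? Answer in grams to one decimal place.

Volume inside the shell: 122 − 44.5 → 77.5 cm³.
Deposited infill: 0.15 × 77.5 → 11.625 cm³.
Support = 0.12 × 122 = 14.64 cm³.
Total extruded: 44.5 + 11.625 + 14.64 → 70.765 cm³.
Mass = 70.765 × 1.29, so 91.28685 g.

91.3 g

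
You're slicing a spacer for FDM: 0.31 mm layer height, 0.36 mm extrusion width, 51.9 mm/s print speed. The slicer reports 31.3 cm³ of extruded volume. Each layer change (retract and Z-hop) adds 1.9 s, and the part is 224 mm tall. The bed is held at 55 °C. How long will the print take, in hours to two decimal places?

Bead cross-section = 0.31 × 0.36 = 0.1116 mm².
Toolpath length = 31.3 cm³ / 0.1116 mm² = 31300 / 0.1116 = 280465.9 mm.
Extrusion time: 280465.9 / 51.9 → 5404 s.
Number of layers: 224 / 0.31 → 723 (rounded up).
Layer-change overhead = 723 × 1.9 = 1373.7 s.
Total = 5404 + 1373.7 = 6777.7 s = 1.88 hours.

1.88 hours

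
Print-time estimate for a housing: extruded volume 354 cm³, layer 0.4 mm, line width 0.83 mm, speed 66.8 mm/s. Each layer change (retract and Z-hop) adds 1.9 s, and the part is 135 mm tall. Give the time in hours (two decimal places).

4.61 hours

Line area: 0.4 × 0.83 → 0.332 mm².
Path length: 354000 mm³ / 0.332 mm² → 1066265.1 mm.
Time extruding: 1066265.1 / 66.8 → 15962.1 s.
Number of layers: 135 / 0.4 → 338 (rounded up).
Z-hop total: 338 × 1.9 → 642.2 s.
Altogether 15962.1 + 642.2 = 16604.3 s, i.e. 4.61 hours.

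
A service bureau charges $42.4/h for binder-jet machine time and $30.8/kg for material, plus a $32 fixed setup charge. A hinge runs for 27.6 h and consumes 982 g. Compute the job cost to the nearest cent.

Time charge = 42.4 × 27.6, so $1170.24.
Feedstock cost: 30.8 × 982/1000 → $30.2456.
Adding setup: 1170.24 + 30.2456 + 32 → 1232.4856 ≈ $1232.49.

$1232.49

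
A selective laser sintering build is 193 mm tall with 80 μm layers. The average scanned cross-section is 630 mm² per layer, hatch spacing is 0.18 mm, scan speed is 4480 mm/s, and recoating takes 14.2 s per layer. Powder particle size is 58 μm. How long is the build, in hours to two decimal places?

Layers = ⌈193/0.08⌉ = 2413.
Per-layer scan distance: 630 / 0.18 → 3500 mm.
Per-layer scan time = 3500 / 4480, so 0.7813 s.
Per-layer time = 0.7813 + 14.2 = 14.9813 s.
Build time = 2413 × 14.9813 = 36149.8769 s = 10.04 hours.

10.04 hours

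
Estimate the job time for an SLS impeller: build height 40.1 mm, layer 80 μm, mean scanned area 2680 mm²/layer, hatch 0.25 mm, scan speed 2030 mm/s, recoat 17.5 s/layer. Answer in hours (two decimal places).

3.18 hours

Number of layers: 40.1 / 0.08 → 502 (rounded up).
Scan path per layer = 2680 / 0.25, so 10720 mm.
Laser time per layer = 10720 / 2030 = 5.2808 s.
Time per layer = 5.2808 + 17.5, so 22.7808 s.
Total: 502 × 22.7808 s = 11435.9616 s → 3.18 hours.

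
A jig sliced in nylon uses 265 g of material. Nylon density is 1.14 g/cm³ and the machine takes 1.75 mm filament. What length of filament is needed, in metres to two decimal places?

96.64 m

Extruded volume: 265/1.14 = 232.4561 cm³ (232456.1 mm³).
Filament cross-section = π × (1.75/2)² = 2.4053 mm².
L = V/A = 232456.1/2.4053 = 96643.29 mm → 96.64 m.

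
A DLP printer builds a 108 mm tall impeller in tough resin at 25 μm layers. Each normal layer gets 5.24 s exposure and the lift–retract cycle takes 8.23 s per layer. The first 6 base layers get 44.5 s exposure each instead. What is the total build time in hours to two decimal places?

16.23 hours

Number of layers: 108 / 0.025 → 4320 (rounded up).
Bottom layers = 6 × (44.5 + 8.23), so 316.38 s.
Remaining layers = 4314 × (5.24 + 8.23), so 58109.58 s.
Sum: 316.38 + 58109.58 = 58425.96 s → 16.23 hours.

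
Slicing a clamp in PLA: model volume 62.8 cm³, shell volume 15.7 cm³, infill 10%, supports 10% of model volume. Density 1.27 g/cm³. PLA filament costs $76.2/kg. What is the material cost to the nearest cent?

$2.58

Interior volume: 62.8 − 15.7 → 47.1 cm³.
Infill volume: 0.10 × 47.1 → 4.71 cm³.
Support = 0.10 × 62.8, so 6.28 cm³.
Deposited volume = 15.7 + 4.71 + 6.28, so 26.69 cm³.
Mass = 26.69 × 1.27 = 33.8963 g.
At $76.2/kg: 33.8963/1000 × 76.2 = $2.58.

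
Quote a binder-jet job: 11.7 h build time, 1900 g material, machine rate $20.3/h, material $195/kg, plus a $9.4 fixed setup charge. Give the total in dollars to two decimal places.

Machine-time cost: 20.3 × 11.7 → $237.51.
Material cost = 195 × 1900/1000 = $370.50.
Adding setup: 237.51 + 370.50 + 9.4 → $617.41.

$617.41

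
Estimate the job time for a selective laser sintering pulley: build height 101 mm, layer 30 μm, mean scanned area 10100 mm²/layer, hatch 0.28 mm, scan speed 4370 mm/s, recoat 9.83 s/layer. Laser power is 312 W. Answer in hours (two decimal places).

Number of layers: 101 / 0.03 → 3367 (rounded up).
Hatch length per layer: 10100 / 0.28 → 36071.4 mm.
Per-layer scan time = 36071.4 / 4370, so 8.2543 s.
Layer cycle: 8.2543 + 9.83 → 18.0843 s.
Total: 3367 × 18.0843 s = 60889.8381 s → 16.91 hours.

16.91 hours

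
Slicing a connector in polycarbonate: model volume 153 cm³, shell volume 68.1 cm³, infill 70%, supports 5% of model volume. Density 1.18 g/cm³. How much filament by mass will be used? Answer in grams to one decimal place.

Infill region = 153 − 68.1 = 84.9 cm³.
Infill deposited = 0.70 × 84.9 = 59.43 cm³.
Support = 0.05 × 153, so 7.65 cm³.
Total printed volume = 68.1 + 59.43 + 7.65 = 135.18 cm³.
Mass = 135.18 × 1.18, so 159.5124 g.

159.5 g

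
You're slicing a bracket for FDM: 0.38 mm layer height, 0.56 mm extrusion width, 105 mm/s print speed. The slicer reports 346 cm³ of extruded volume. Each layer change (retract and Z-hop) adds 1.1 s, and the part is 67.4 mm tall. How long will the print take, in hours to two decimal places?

4.36 hours

Line area = 0.38 × 0.56, so 0.2128 mm².
Path length: 346000 mm³ / 0.2128 mm² → 1625939.8 mm.
Print-move time = 1625939.8 / 105, so 15485.1 s.
Layers = ⌈67.4/0.38⌉ = 178.
Non-print overhead: 178 × 1.1 → 195.8 s.
Total = 15485.1 + 195.8 = 15680.9 s = 4.36 hours.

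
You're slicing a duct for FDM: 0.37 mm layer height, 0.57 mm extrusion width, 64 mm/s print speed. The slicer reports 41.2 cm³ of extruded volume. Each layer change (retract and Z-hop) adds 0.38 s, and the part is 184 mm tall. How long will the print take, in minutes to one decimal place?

54.0 minutes

Extrusion cross-section = 0.37 × 0.57 = 0.2109 mm².
Toolpath length = 41.2 cm³ / 0.2109 mm² = 41200 / 0.2109 = 195353.2 mm.
Time extruding = 195353.2 / 64, so 3052.4 s.
Layers = ⌈184/0.37⌉ = 498.
Non-print overhead = 498 × 0.38, so 189.24 s.
Altogether 3052.4 + 189.24 = 3241.64 s, i.e. 54.0 minutes.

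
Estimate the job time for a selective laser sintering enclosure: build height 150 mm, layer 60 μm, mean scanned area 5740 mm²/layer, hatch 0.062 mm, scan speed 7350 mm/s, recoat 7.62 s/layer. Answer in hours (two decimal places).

Number of layers: 150 / 0.06 → 2500 (rounded up).
Scan path per layer = 5740 / 0.062, so 92580.6 mm.
Per-layer scan time: 92580.6 / 7350 → 12.596 s.
Per-layer time: 12.596 + 7.62 → 20.216 s.
Build time = 2500 × 20.216 = 50540 s = 14.04 hours.

14.04 hours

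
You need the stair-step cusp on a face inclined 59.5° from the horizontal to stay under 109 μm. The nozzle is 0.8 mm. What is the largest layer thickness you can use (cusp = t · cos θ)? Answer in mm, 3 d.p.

0.215 mm

Layer height = cusp / cos(59.5°) = 0.109 / 0.5075 = 0.215 mm.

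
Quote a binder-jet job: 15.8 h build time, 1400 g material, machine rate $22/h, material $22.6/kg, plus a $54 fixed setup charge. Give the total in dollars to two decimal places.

$433.24

Machine cost: 22 × 15.8 → $347.60.
Material charge = 22.6 × 1400/1000 = $31.64.
Total = 347.60 + 31.64 + 54 = $433.24.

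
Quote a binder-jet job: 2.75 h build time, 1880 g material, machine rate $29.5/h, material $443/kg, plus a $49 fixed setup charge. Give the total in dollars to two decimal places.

$962.97

Machine cost = 29.5 × 2.75, so $81.125.
Material charge = 443 × 1880/1000, so $832.84.
Total = 81.125 + 832.84 + 49 = 962.965 ≈ $962.97.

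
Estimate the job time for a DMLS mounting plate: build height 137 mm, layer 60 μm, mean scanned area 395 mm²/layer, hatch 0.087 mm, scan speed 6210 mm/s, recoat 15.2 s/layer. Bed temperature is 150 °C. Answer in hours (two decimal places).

10.11 hours

Layer count = ceil(137 / 0.06) = 2284.
Scan path per layer = 395 / 0.087, so 4540.2 mm.
Laser time per layer = 4540.2 / 6210 = 0.7311 s.
Layer cycle = 0.7311 + 15.2 = 15.9311 s.
Total: 2284 × 15.9311 s = 36386.6324 s → 10.11 hours.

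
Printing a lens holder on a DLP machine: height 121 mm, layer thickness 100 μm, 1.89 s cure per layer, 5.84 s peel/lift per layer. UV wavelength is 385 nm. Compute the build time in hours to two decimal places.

2.60 hours

Number of layers: 121 / 0.1 → 1210 (rounded up).
Per-layer time = 1.89 + 5.84, so 7.73 s.
Build time: 1210 × 7.73 s = 9353.3 s, i.e. 2.60 hours.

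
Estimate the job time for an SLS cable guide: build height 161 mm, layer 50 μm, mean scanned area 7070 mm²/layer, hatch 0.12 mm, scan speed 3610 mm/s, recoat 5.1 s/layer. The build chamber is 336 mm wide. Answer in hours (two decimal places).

19.16 hours

Number of layers: 161 / 0.05 → 3220 (rounded up).
Hatch length per layer = 7070 / 0.12 = 58916.7 mm.
Laser time per layer = 58916.7 / 3610, so 16.3204 s.
Layer cycle = 16.3204 + 5.1, so 21.4204 s.
3220 layers × 21.4204 s/layer = 68973.688 s, i.e. 19.16 hours.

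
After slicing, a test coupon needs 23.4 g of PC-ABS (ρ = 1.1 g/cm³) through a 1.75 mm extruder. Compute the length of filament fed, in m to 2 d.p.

8.84 m

Extruded volume: 23.4/1.1 = 21.2727 cm³ (21272.7 mm³).
Cross-section of 1.75 mm filament: π·(1.75/2)² = 2.4053 mm².
Length = 21272.7 / 2.4053 = 8844.09 mm = 8.84 m.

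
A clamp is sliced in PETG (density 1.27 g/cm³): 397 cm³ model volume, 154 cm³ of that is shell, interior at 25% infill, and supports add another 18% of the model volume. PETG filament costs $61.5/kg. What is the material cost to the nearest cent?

Volume inside the shell = 397 − 154 = 243 cm³.
Infill volume = 0.25 × 243 = 60.75 cm³.
Support = 0.18 × 397, so 71.46 cm³.
Deposited volume = 154 + 60.75 + 71.46, so 286.21 cm³.
Mass: 286.21 × 1.27 → 363.4867 g.
Cost = 363.4867 g / 1000 × $61.5/kg = $22.35.

$22.35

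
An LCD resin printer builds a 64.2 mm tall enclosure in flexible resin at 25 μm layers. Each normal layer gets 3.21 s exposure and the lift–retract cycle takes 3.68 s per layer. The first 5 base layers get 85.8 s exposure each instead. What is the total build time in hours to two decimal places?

5.03 hours

Layers = ⌈64.2/0.025⌉ = 2568.
Bottom layers: 5 × (85.8 + 3.68) → 447.4 s.
Regular layers: 2563 × (3.21 + 3.68) → 17659.07 s.
Total = 447.4 + 17659.07 = 18106.47 s = 5.03 hours.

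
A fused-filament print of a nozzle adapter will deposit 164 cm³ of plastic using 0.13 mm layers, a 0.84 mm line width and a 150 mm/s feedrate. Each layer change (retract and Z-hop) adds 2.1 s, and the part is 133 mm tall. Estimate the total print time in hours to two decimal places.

Line area = 0.13 × 0.84 = 0.1092 mm².
Path length: 164000 mm³ / 0.1092 mm² → 1501831.5 mm.
Print-move time: 1501831.5 / 150 → 10012.2 s.
Layer count = ceil(133 / 0.13) = 1024.
Layer-change overhead = 1024 × 2.1 = 2150.4 s.
Altogether 10012.2 + 2150.4 = 12162.6 s, i.e. 3.38 hours.

3.38 hours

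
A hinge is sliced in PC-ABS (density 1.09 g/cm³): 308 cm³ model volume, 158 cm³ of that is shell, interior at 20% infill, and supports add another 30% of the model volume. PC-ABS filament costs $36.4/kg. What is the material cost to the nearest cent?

Interior volume = 308 − 158, so 150 cm³.
Infill volume = 0.20 × 150, so 30 cm³.
Support: 0.30 × 308 → 92.4 cm³.
Deposited volume = 158 + 30 + 92.4, so 280.4 cm³.
Mass = 280.4 × 1.09 = 305.636 g.
At $36.4/kg: 305.636/1000 × 36.4 = $11.13.

$11.13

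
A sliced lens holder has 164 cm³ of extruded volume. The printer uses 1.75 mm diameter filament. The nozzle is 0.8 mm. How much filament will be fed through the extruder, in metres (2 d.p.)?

68.18 m

A = π r² = π × 0.875² = 2.4053 mm².
L = 164000 mm³ / 2.4053 mm² = 68182.76 mm, i.e. 68.18 m.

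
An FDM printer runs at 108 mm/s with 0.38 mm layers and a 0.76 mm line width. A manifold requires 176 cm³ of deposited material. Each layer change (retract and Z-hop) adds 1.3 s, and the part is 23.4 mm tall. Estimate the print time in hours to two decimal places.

1.59 hours

Line area = 0.38 × 0.76, so 0.2888 mm².
Total extruded path = 176000/0.2888 = 609418.3 mm.
Time extruding: 609418.3 / 108 → 5642.8 s.
Layers = ⌈23.4/0.38⌉ = 62.
Layer-change overhead: 62 × 1.3 → 80.6 s.
Altogether 5642.8 + 80.6 = 5723.4 s, i.e. 1.59 hours.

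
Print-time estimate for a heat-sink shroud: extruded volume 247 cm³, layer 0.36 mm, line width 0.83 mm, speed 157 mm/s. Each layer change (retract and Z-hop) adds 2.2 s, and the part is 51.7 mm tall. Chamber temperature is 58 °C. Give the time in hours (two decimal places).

1.55 hours

Line area: 0.36 × 0.83 → 0.2988 mm².
Path length: 247000 mm³ / 0.2988 mm² → 826639.9 mm.
Print-move time = 826639.9 / 157 = 5265.2 s.
Layers = ⌈51.7/0.36⌉ = 144.
Layer-change overhead = 144 × 2.2, so 316.8 s.
Altogether 5265.2 + 316.8 = 5582 s, i.e. 1.55 hours.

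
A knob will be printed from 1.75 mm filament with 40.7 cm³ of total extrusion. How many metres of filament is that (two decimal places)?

Cross-section of 1.75 mm filament: π·(1.75/2)² = 2.4053 mm².
Length = 40.7 cm³ / 2.4053 mm² = 40700 / 2.4053 = 16920.97 mm = 16.92 m.

16.92 m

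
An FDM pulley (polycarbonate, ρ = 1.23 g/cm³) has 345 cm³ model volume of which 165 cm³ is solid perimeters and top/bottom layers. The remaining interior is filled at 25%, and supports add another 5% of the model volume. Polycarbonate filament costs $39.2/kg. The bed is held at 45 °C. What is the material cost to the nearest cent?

$10.96

Infill region = 345 − 165, so 180 cm³.
Deposited infill: 0.25 × 180 → 45 cm³.
Support = 0.05 × 345, so 17.25 cm³.
Total printed volume: 165 + 45 + 17.25 → 227.25 cm³.
Mass = 227.25 × 1.23, so 279.5175 g.
Cost = 279.5175 g / 1000 × $39.2/kg = $10.96.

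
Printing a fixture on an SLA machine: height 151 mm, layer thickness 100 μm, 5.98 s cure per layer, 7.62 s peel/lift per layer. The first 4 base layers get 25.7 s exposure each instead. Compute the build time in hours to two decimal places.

Layer count = ceil(151 / 0.1) = 1510.
Base layers = 4 × (25.7 + 7.62), so 133.28 s.
Regular layers: 1506 × (5.98 + 7.62) → 20481.6 s.
Total = 133.28 + 20481.6 = 20614.88 s = 5.73 hours.

5.73 hours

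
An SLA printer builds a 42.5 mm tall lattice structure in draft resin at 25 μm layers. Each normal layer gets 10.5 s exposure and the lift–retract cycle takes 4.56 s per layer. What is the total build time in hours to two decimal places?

Layers = ⌈42.5/0.025⌉ = 1700.
Each layer takes: 10.5 + 4.56 → 15.06 s.
Build time: 1700 × 15.06 s = 25602 s, i.e. 7.11 hours.

7.11 hours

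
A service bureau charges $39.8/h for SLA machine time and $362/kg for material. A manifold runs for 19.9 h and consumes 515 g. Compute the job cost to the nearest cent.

Machine-time cost = 39.8 × 19.9 = $792.02.
Feedstock cost = 362 × 515/1000 = $186.43.
Total = 792.02 + 186.43 = $978.45.

$978.45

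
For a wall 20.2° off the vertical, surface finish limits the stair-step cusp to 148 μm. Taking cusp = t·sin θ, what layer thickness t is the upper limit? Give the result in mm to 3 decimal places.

0.429 mm

Layer height = cusp / sin(20.2°) = 0.148 / 0.3453 = 0.429 mm.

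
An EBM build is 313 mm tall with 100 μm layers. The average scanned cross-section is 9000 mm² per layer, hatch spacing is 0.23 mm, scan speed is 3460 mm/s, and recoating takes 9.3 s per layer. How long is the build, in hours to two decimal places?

17.92 hours

Layer count = ceil(313 / 0.1) = 3130.
Per-layer scan distance = 9000 / 0.23, so 39130.4 mm.
Scan time per layer = 39130.4 / 3460 = 11.3094 s.
Layer cycle: 11.3094 + 9.3 → 20.6094 s.
3130 layers × 20.6094 s/layer = 64507.422 s, i.e. 17.92 hours.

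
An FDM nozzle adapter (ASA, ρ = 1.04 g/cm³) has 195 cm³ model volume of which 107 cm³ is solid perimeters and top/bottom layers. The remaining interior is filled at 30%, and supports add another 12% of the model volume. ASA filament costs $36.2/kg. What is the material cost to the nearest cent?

Volume inside the shell = 195 − 107 = 88 cm³.
Infill deposited: 0.30 × 88 → 26.4 cm³.
Support = 0.12 × 195, so 23.4 cm³.
Total printed volume = 107 + 26.4 + 23.4, so 156.8 cm³.
Mass: 156.8 × 1.04 → 163.072 g.
Cost = 163.072 g / 1000 × $36.2/kg = $5.90.

$5.90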